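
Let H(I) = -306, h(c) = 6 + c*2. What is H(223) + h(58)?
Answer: -184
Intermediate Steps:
h(c) = 6 + 2*c
H(223) + h(58) = -306 + (6 + 2*58) = -306 + (6 + 116) = -306 + 122 = -184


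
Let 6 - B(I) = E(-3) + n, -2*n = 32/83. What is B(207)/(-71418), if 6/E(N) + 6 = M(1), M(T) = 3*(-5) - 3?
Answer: -713/7903592 ≈ -9.0212e-5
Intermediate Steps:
M(T) = -18 (M(T) = -15 - 3 = -18)
E(N) = -1/4 (E(N) = 6/(-6 - 18) = 6/(-24) = 6*(-1/24) = -1/4)
n = -16/83 ≈ -0.19277
B(I) = 2139/332 (B(I) = 6 - (-1/4 - 16/83) = 6 - 1*(-147/332) = 6 + 147/332 = 2139/332)
B(207)/(-71418) = (2139/332)/(-71418) = (2139/332)*(-1/71418) = -713/7903592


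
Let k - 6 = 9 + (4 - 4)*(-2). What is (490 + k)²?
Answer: 255025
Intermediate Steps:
k = 15 (k = 6 + (9 + (4 - 4)*(-2)) = 6 + (9 + 0*(-2)) = 6 + (9 + 0) = 6 + 9 = 15)
(490 + k)² = (490 + 15)² = 505² = 255025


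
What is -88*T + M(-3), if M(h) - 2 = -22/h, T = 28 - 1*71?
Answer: 11380/3 ≈ 3793.3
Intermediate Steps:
T = -43 (T = 28 - 71 = -43)
M(h) = 2 - 22/h
-88*T + M(-3) = -88*(-43) + (2 - 22/(-3)) = 3784 + (2 - 22*(-1/3)) = 3784 + (2 + 22/3) = 3784 + 28/3 = 11380/3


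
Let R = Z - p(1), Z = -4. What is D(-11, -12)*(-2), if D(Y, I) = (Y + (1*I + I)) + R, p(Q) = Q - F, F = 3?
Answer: 74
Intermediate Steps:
p(Q) = -3 + Q (p(Q) = Q - 1*3 = Q - 3 = -3 + Q)
R = -2 (R = -4 - (-3 + 1) = -4 - 1*(-2) = -4 + 2 = -2)
D(Y, I) = -2 + Y + 2*I (D(Y, I) = (Y + (1*I + I)) - 2 = (Y + (I + I)) - 2 = (Y + 2*I) - 2 = -2 + Y + 2*I)
D(-11, -12)*(-2) = (-2 - 11 + 2*(-12))*(-2) = (-2 - 11 - 24)*(-2) = -37*(-2) = 74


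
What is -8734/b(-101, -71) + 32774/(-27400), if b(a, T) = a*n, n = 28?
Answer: 18328341/9685900 ≈ 1.8923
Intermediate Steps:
b(a, T) = 28*a (b(a, T) = a*28 = 28*a)
-8734/b(-101, -71) + 32774/(-27400) = -8734/(28*(-101)) + 32774/(-27400) = -8734/(-2828) + 32774*(-1/27400) = -8734*(-1/2828) - 16387/13700 = 4367/1414 - 16387/13700 = 18328341/9685900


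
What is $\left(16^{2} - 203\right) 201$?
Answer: $10653$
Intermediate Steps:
$\left(16^{2} - 203\right) 201 = \left(256 - 203\right) 201 = 53 \cdot 201 = 10653$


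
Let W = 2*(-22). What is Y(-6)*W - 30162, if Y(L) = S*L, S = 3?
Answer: -29370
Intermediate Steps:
Y(L) = 3*L
W = -44
Y(-6)*W - 30162 = (3*(-6))*(-44) - 30162 = -18*(-44) - 30162 = 792 - 30162 = -29370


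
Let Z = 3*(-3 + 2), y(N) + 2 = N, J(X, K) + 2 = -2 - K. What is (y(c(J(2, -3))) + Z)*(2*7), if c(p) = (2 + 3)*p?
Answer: -140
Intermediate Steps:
J(X, K) = -4 - K (J(X, K) = -2 + (-2 - K) = -4 - K)
c(p) = 5*p
y(N) = -2 + N
Z = -3 (Z = 3*(-1) = -3)
(y(c(J(2, -3))) + Z)*(2*7) = ((-2 + 5*(-4 - 1*(-3))) - 3)*(2*7) = ((-2 + 5*(-4 + 3)) - 3)*14 = ((-2 + 5*(-1)) - 3)*14 = ((-2 - 5) - 3)*14 = (-7 - 3)*14 = -10*14 = -140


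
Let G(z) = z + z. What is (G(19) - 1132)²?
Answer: 1196836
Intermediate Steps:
G(z) = 2*z
(G(19) - 1132)² = (2*19 - 1132)² = (38 - 1132)² = (-1094)² = 1196836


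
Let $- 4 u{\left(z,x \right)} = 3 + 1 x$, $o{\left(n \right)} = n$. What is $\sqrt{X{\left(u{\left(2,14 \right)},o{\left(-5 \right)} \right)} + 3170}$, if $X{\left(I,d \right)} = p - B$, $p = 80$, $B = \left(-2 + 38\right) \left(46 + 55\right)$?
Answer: $i \sqrt{386} \approx 19.647 i$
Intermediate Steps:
$B = 3636$ ($B = 36 \cdot 101 = 3636$)
$u{\left(z,x \right)} = - \frac{3}{4} - \frac{x}{4}$ ($u{\left(z,x \right)} = - \frac{3 + 1 x}{4} = - \frac{3 + x}{4} = - \frac{3}{4} - \frac{x}{4}$)
$X{\left(I,d \right)} = -3556$ ($X{\left(I,d \right)} = 80 - 3636 = -3556$)
$\sqrt{X{\left(u{\left(2,14 \right)},o{\left(-5 \right)} \right)} + 3170} = \sqrt{-3556 + 3170} = \sqrt{-386} = i \sqrt{386}$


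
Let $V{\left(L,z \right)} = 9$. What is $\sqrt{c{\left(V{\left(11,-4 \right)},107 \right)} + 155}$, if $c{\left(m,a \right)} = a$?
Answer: $\sqrt{262} \approx 16.186$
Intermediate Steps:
$\sqrt{c{\left(V{\left(11,-4 \right)},107 \right)} + 155} = \sqrt{107 + 155} = \sqrt{262}$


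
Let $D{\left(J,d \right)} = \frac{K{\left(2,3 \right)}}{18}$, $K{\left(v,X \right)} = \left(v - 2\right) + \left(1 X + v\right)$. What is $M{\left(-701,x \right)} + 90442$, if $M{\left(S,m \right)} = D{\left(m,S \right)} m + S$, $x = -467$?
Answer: $\frac{1613003}{18} \approx 89611.0$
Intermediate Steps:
$K{\left(v,X \right)} = -2 + X + 2 v$ ($K{\left(v,X \right)} = \left(-2 + v\right) + \left(X + v\right) = -2 + X + 2 v$)
$D{\left(J,d \right)} = \frac{5}{18}$ ($D{\left(J,d \right)} = \frac{-2 + 3 + 2 \cdot 2}{18} = \left(-2 + 3 + 4\right) \frac{1}{18} = 5 \cdot \frac{1}{18} = \frac{5}{18}$)
$M{\left(S,m \right)} = S + \frac{5 m}{18}$ ($M{\left(S,m \right)} = \frac{5 m}{18} + S = S + \frac{5 m}{18}$)
$M{\left(-701,x \right)} + 90442 = \left(-701 + \frac{5}{18} \left(-467\right)\right) + 90442 = \left(-701 - \frac{2335}{18}\right) + 90442 = - \frac{14953}{18} + 90442 = \frac{1613003}{18}$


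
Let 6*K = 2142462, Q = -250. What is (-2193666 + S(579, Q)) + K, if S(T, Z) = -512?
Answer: -1837101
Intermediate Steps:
K = 357077 (K = (⅙)*2142462 = 357077)
(-2193666 + S(579, Q)) + K = (-2193666 - 512) + 357077 = -2194178 + 357077 = -1837101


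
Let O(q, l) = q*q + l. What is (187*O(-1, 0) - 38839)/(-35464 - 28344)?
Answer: 9663/15952 ≈ 0.60575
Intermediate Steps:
O(q, l) = l + q² (O(q, l) = q² + l = l + q²)
(187*O(-1, 0) - 38839)/(-35464 - 28344) = (187*(0 + (-1)²) - 38839)/(-35464 - 28344) = (187*(0 + 1) - 38839)/(-63808) = (187*1 - 38839)*(-1/63808) = (187 - 38839)*(-1/63808) = -38652*(-1/63808) = 9663/15952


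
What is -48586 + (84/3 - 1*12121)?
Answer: -60679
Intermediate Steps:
-48586 + (84/3 - 1*12121) = -48586 + ((⅓)*84 - 12121) = -48586 + (28 - 12121) = -48586 - 12093 = -60679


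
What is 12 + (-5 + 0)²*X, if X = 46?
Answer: 1162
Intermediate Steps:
12 + (-5 + 0)²*X = 12 + (-5 + 0)²*46 = 12 + (-5)²*46 = 12 + 25*46 = 12 + 1150 = 1162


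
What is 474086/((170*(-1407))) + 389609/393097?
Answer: -46585603816/47012435715 ≈ -0.99092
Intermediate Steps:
474086/((170*(-1407))) + 389609/393097 = 474086/(-239190) + 389609*(1/393097) = 474086*(-1/239190) + 389609/393097 = -237043/119595 + 389609/393097 = -46585603816/47012435715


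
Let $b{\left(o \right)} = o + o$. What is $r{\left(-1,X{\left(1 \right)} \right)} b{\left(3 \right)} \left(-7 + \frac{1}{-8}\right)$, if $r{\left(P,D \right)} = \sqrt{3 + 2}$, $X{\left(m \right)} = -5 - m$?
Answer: $- \frac{171 \sqrt{5}}{4} \approx -95.592$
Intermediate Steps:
$r{\left(P,D \right)} = \sqrt{5}$
$b{\left(o \right)} = 2 o$
$r{\left(-1,X{\left(1 \right)} \right)} b{\left(3 \right)} \left(-7 + \frac{1}{-8}\right) = \sqrt{5} \cdot 2 \cdot 3 \left(-7 + \frac{1}{-8}\right) = \sqrt{5} \cdot 6 \left(-7 - \frac{1}{8}\right) = 6 \sqrt{5} \left(- \frac{57}{8}\right) = - \frac{171 \sqrt{5}}{4}$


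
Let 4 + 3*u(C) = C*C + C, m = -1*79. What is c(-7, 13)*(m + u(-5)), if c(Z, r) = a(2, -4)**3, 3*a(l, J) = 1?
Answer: -221/81 ≈ -2.7284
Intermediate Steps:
a(l, J) = 1/3 (a(l, J) = (1/3)*1 = 1/3)
m = -79
c(Z, r) = 1/27 (c(Z, r) = (1/3)**3 = 1/27)
u(C) = -4/3 + C/3 + C**2/3 (u(C) = -4/3 + (C*C + C)/3 = -4/3 + (C**2 + C)/3 = -4/3 + (C + C**2)/3 = -4/3 + (C/3 + C**2/3) = -4/3 + C/3 + C**2/3)
c(-7, 13)*(m + u(-5)) = (-79 + (-4/3 + (1/3)*(-5) + (1/3)*(-5)**2))/27 = (-79 + (-4/3 - 5/3 + (1/3)*25))/27 = (-79 + (-4/3 - 5/3 + 25/3))/27 = (-79 + 16/3)/27 = (1/27)*(-221/3) = -221/81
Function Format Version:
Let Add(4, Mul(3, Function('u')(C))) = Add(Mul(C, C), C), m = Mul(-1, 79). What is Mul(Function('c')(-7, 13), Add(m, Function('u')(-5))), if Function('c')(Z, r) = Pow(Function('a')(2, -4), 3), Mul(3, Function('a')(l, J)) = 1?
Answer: Rational(-221, 81) ≈ -2.7284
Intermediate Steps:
Function('a')(l, J) = Rational(1, 3) (Function('a')(l, J) = Mul(Rational(1, 3), 1) = Rational(1, 3))
m = -79
Function('c')(Z, r) = Rational(1, 27) (Function('c')(Z, r) = Pow(Rational(1, 3), 3) = Rational(1, 27))
Function('u')(C) = Add(Rational(-4, 3), Mul(Rational(1, 3), C), Mul(Rational(1, 3), Pow(C, 2))) (Function('u')(C) = Add(Rational(-4, 3), Mul(Rational(1, 3), Add(Mul(C, C), C))) = Add(Rational(-4, 3), Mul(Rational(1, 3), Add(Pow(C, 2), C))) = Add(Rational(-4, 3), Mul(Rational(1, 3), Add(C, Pow(C, 2)))) = Add(Rational(-4, 3), Add(Mul(Rational(1, 3), C), Mul(Rational(1, 3), Pow(C, 2)))) = Add(Rational(-4, 3), Mul(Rational(1, 3), C), Mul(Rational(1, 3), Pow(C, 2))))
Mul(Function('c')(-7, 13), Add(m, Function('u')(-5))) = Mul(Rational(1, 27), Add(-79, Add(Rational(-4, 3), Mul(Rational(1, 3), -5), Mul(Rational(1, 3), Pow(-5, 2))))) = Mul(Rational(1, 27), Add(-79, Add(Rational(-4, 3), Rational(-5, 3), Mul(Rational(1, 3), 25)))) = Mul(Rational(1, 27), Add(-79, Add(Rational(-4, 3), Rational(-5, 3), Rational(25, 3)))) = Mul(Rational(1, 27), Add(-79, Rational(16, 3))) = Mul(Rational(1, 27), Rational(-221, 3)) = Rational(-221, 81)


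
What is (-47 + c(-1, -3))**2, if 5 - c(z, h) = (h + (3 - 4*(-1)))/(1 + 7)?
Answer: 7225/4 ≈ 1806.3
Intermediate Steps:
c(z, h) = 33/8 - h/8 (c(z, h) = 5 - (h + (3 - 4*(-1)))/(1 + 7) = 5 - (h + (3 + 4))/8 = 5 - (h + 7)/8 = 5 - (7 + h)/8 = 5 - (7/8 + h/8) = 5 + (-7/8 - h/8) = 33/8 - h/8)
(-47 + c(-1, -3))**2 = (-47 + (33/8 - 1/8*(-3)))**2 = (-47 + (33/8 + 3/8))**2 = (-47 + 9/2)**2 = (-85/2)**2 = 7225/4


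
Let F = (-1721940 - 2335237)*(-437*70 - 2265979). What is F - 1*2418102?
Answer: 9317584507611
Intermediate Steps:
F = 9317586925713 (F = -4057177*(-30590 - 2265979) = -4057177*(-2296569) = 9317586925713)
F - 1*2418102 = 9317586925713 - 1*2418102 = 9317586925713 - 2418102 = 9317584507611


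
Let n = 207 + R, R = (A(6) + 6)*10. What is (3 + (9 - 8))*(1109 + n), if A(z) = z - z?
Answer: 5504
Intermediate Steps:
A(z) = 0
R = 60 (R = (0 + 6)*10 = 6*10 = 60)
n = 267 (n = 207 + 60 = 267)
(3 + (9 - 8))*(1109 + n) = (3 + (9 - 8))*(1109 + 267) = (3 + 1)*1376 = 4*1376 = 5504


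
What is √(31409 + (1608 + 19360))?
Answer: √52377 ≈ 228.86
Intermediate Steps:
√(31409 + (1608 + 19360)) = √(31409 + 20968) = √52377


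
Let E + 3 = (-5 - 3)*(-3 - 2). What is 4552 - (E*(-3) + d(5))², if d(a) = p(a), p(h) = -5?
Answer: -8904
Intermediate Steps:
d(a) = -5
E = 37 (E = -3 + (-5 - 3)*(-3 - 2) = -3 - 8*(-5) = -3 + 40 = 37)
4552 - (E*(-3) + d(5))² = 4552 - (37*(-3) - 5)² = 4552 - (-111 - 5)² = 4552 - 1*(-116)² = 4552 - 1*13456 = 4552 - 13456 = -8904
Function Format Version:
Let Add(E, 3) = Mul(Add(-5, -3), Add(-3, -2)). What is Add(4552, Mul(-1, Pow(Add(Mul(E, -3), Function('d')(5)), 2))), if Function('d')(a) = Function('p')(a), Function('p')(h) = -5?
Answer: -8904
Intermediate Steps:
Function('d')(a) = -5
E = 37 (E = Add(-3, Mul(Add(-5, -3), Add(-3, -2))) = Add(-3, Mul(-8, -5)) = Add(-3, 40) = 37)
Add(4552, Mul(-1, Pow(Add(Mul(E, -3), Function('d')(5)), 2))) = Add(4552, Mul(-1, Pow(Add(Mul(37, -3), -5), 2))) = Add(4552, Mul(-1, Pow(Add(-111, -5), 2))) = Add(4552, Mul(-1, Pow(-116, 2))) = Add(4552, Mul(-1, 13456)) = Add(4552, -13456) = -8904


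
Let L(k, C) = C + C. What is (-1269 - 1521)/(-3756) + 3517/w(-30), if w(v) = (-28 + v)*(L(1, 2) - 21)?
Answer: 665033/154309 ≈ 4.3097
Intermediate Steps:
L(k, C) = 2*C
w(v) = 476 - 17*v (w(v) = (-28 + v)*(2*2 - 21) = (-28 + v)*(4 - 21) = (-28 + v)*(-17) = 476 - 17*v)
(-1269 - 1521)/(-3756) + 3517/w(-30) = (-1269 - 1521)/(-3756) + 3517/(476 - 17*(-30)) = -2790*(-1/3756) + 3517/(476 + 510) = 465/626 + 3517/986 = 665033/154309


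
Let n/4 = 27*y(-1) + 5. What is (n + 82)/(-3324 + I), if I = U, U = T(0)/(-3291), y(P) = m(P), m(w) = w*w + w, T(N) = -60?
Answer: -55947/1823204 ≈ -0.030686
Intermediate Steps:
m(w) = w + w² (m(w) = w² + w = w + w²)
y(P) = P*(1 + P)
U = 20/1097 (U = -60/(-3291) = -60*(-1/3291) = 20/1097 ≈ 0.018232)
I = 20/1097 ≈ 0.018232
n = 20 (n = 4*(27*(-(1 - 1)) + 5) = 4*(27*(-1*0) + 5) = 4*(27*0 + 5) = 4*(0 + 5) = 4*5 = 20)
(n + 82)/(-3324 + I) = (20 + 82)/(-3324 + 20/1097) = 102/(-3646408/1097) = 102*(-1097/3646408) = -55947/1823204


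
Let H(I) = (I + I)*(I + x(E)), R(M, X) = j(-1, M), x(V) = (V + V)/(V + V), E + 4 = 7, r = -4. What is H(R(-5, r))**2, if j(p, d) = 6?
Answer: 7056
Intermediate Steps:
E = 3 (E = -4 + 7 = 3)
x(V) = 1 (x(V) = (2*V)/((2*V)) = (2*V)*(1/(2*V)) = 1)
R(M, X) = 6
H(I) = 2*I*(1 + I) (H(I) = (I + I)*(I + 1) = (2*I)*(1 + I) = 2*I*(1 + I))
H(R(-5, r))**2 = (2*6*(1 + 6))**2 = (2*6*7)**2 = 84**2 = 7056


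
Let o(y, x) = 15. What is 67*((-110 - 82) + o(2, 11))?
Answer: -11859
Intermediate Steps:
67*((-110 - 82) + o(2, 11)) = 67*((-110 - 82) + 15) = 67*(-192 + 15) = 67*(-177) = -11859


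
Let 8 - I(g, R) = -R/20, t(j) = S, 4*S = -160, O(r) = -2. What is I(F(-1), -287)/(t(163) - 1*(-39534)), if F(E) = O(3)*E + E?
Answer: -127/789880 ≈ -0.00016078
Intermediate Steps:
S = -40 (S = (¼)*(-160) = -40)
t(j) = -40
F(E) = -E (F(E) = -2*E + E = -E)
I(g, R) = 8 + R/20 (I(g, R) = 8 - (-R)/20 = 8 - (-1)*R/20 = 8 + R/20)
I(F(-1), -287)/(t(163) - 1*(-39534)) = (8 + (1/20)*(-287))/(-40 - 1*(-39534)) = (8 - 287/20)/(-40 + 39534) = -127/20/39494 = -127/20*1/39494 = -127/789880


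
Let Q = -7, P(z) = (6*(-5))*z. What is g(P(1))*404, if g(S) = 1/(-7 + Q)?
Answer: -202/7 ≈ -28.857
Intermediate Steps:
P(z) = -30*z
g(S) = -1/14 (g(S) = 1/(-7 - 7) = 1/(-14) = -1/14)
g(P(1))*404 = -1/14*404 = -202/7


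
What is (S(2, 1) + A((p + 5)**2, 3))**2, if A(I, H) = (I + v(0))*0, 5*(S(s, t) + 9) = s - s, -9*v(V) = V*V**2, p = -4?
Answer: 81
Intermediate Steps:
v(V) = -V**3/9 (v(V) = -V*V**2/9 = -V**3/9)
S(s, t) = -9 (S(s, t) = -9 + (s - s)/5 = -9 + (1/5)*0 = -9 + 0 = -9)
A(I, H) = 0 (A(I, H) = (I - 1/9*0**3)*0 = (I - 1/9*0)*0 = (I + 0)*0 = I*0 = 0)
(S(2, 1) + A((p + 5)**2, 3))**2 = (-9 + 0)**2 = (-9)**2 = 81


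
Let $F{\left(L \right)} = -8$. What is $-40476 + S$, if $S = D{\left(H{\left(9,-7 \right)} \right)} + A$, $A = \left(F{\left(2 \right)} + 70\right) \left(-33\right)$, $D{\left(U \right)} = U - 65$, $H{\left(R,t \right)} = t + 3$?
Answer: $-42591$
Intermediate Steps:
$H{\left(R,t \right)} = 3 + t$
$D{\left(U \right)} = -65 + U$
$A = -2046$ ($A = \left(-8 + 70\right) \left(-33\right) = 62 \left(-33\right) = -2046$)
$S = -2115$ ($S = \left(-65 + \left(3 - 7\right)\right) - 2046 = \left(-65 - 4\right) - 2046 = -69 - 2046 = -2115$)
$-40476 + S = -40476 - 2115 = -42591$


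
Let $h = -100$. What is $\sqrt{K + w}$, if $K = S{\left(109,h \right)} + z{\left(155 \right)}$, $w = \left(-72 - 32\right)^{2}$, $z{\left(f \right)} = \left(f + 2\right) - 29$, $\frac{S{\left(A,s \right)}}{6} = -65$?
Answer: $\sqrt{10554} \approx 102.73$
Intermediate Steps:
$S{\left(A,s \right)} = -390$ ($S{\left(A,s \right)} = 6 \left(-65\right) = -390$)
$z{\left(f \right)} = -27 + f$ ($z{\left(f \right)} = \left(2 + f\right) - 29 = -27 + f$)
$w = 10816$ ($w = \left(-104\right)^{2} = 10816$)
$K = -262$ ($K = -390 + \left(-27 + 155\right) = -390 + 128 = -262$)
$\sqrt{K + w} = \sqrt{-262 + 10816} = \sqrt{10554}$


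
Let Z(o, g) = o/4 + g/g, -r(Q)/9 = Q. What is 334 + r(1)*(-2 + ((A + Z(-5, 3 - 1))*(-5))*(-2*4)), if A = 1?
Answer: 82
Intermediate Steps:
r(Q) = -9*Q
Z(o, g) = 1 + o/4 (Z(o, g) = o*(1/4) + 1 = o/4 + 1 = 1 + o/4)
334 + r(1)*(-2 + ((A + Z(-5, 3 - 1))*(-5))*(-2*4)) = 334 + (-9*1)*(-2 + ((1 + (1 + (1/4)*(-5)))*(-5))*(-2*4)) = 334 - 9*(-2 + ((1 + (1 - 5/4))*(-5))*(-8)) = 334 - 9*(-2 + ((1 - 1/4)*(-5))*(-8)) = 334 - 9*(-2 + ((3/4)*(-5))*(-8)) = 334 - 9*(-2 - 15/4*(-8)) = 334 - 9*(-2 + 30) = 334 - 9*28 = 334 - 252 = 82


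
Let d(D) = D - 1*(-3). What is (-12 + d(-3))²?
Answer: 144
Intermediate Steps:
d(D) = 3 + D (d(D) = D + 3 = 3 + D)
(-12 + d(-3))² = (-12 + (3 - 3))² = (-12 + 0)² = (-12)² = 144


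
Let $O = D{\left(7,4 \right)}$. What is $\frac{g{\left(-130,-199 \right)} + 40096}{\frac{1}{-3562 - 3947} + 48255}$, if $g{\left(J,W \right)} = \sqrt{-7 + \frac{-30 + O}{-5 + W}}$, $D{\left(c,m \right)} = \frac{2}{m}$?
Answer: $\frac{150540432}{181173397} + \frac{2503 i \sqrt{285294}}{24639581992} \approx 0.83092 + 5.4259 \cdot 10^{-5} i$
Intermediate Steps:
$O = \frac{1}{2}$ ($O = \frac{2}{4} = 2 \cdot \frac{1}{4} = \frac{1}{2} \approx 0.5$)
$g{\left(J,W \right)} = \sqrt{-7 - \frac{59}{2 \left(-5 + W\right)}}$ ($g{\left(J,W \right)} = \sqrt{-7 + \frac{-30 + \frac{1}{2}}{-5 + W}} = \sqrt{-7 - \frac{59}{2 \left(-5 + W\right)}}$)
$\frac{g{\left(-130,-199 \right)} + 40096}{\frac{1}{-3562 - 3947} + 48255} = \frac{\frac{\sqrt{2} \sqrt{\frac{11 - -2786}{-5 - 199}}}{2} + 40096}{\frac{1}{-3562 - 3947} + 48255} = \frac{\frac{\sqrt{2} \sqrt{\frac{11 + 2786}{-204}}}{2} + 40096}{\frac{1}{-7509} + 48255} = \frac{\frac{\sqrt{2} \sqrt{\left(- \frac{1}{204}\right) 2797}}{2} + 40096}{- \frac{1}{7509} + 48255} = \frac{\frac{\sqrt{2} \sqrt{- \frac{2797}{204}}}{2} + 40096}{\frac{362346794}{7509}} = \left(\frac{\sqrt{2} \frac{i \sqrt{142647}}{102}}{2} + 40096\right) \frac{7509}{362346794} = \left(\frac{i \sqrt{285294}}{204} + 40096\right) \frac{7509}{362346794} = \left(40096 + \frac{i \sqrt{285294}}{204}\right) \frac{7509}{362346794} = \frac{150540432}{181173397} + \frac{2503 i \sqrt{285294}}{24639581992}$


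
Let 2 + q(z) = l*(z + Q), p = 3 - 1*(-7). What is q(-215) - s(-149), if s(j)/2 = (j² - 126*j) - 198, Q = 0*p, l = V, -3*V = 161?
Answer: -210053/3 ≈ -70018.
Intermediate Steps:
V = -161/3 (V = -⅓*161 = -161/3 ≈ -53.667)
p = 10 (p = 3 + 7 = 10)
l = -161/3 ≈ -53.667
Q = 0 (Q = 0*10 = 0)
s(j) = -396 - 252*j + 2*j² (s(j) = 2*((j² - 126*j) - 198) = 2*(-198 + j² - 126*j) = -396 - 252*j + 2*j²)
q(z) = -2 - 161*z/3 (q(z) = -2 - 161*(z + 0)/3 = -2 - 161*z/3)
q(-215) - s(-149) = (-2 - 161/3*(-215)) - (-396 - 252*(-149) + 2*(-149)²) = (-2 + 34615/3) - (-396 + 37548 + 2*22201) = 34609/3 - (-396 + 37548 + 44402) = 34609/3 - 1*81554 = 34609/3 - 81554 = -210053/3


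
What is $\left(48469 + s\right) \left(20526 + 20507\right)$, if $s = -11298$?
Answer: $1525237643$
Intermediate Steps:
$\left(48469 + s\right) \left(20526 + 20507\right) = \left(48469 - 11298\right) \left(20526 + 20507\right) = 37171 \cdot 41033 = 1525237643$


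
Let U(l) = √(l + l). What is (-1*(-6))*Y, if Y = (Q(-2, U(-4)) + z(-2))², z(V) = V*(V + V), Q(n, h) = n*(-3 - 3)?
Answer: 2400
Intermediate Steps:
U(l) = √2*√l (U(l) = √(2*l) = √2*√l)
Q(n, h) = -6*n (Q(n, h) = n*(-6) = -6*n)
z(V) = 2*V² (z(V) = V*(2*V) = 2*V²)
Y = 400 (Y = (-6*(-2) + 2*(-2)²)² = (12 + 2*4)² = (12 + 8)² = 20² = 400)
(-1*(-6))*Y = -1*(-6)*400 = 6*400 = 2400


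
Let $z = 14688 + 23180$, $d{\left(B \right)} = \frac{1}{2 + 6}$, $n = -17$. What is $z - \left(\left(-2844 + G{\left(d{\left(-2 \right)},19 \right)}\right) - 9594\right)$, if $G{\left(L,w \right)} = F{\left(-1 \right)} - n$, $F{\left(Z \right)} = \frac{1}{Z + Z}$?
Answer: $\frac{100579}{2} \approx 50290.0$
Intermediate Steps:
$F{\left(Z \right)} = \frac{1}{2 Z}$
$d{\left(B \right)} = \frac{1}{8}$
$z = 37868$
$G{\left(L,w \right)} = \frac{33}{2}$ ($G{\left(L,w \right)} = \frac{1}{2 \left(-1\right)} - -17 = \frac{1}{2} \left(-1\right) + 17 = - \frac{1}{2} + 17 = \frac{33}{2}$)
$z - \left(\left(-2844 + G{\left(d{\left(-2 \right)},19 \right)}\right) - 9594\right) = 37868 - \left(\left(-2844 + \frac{33}{2}\right) - 9594\right) = 37868 - \left(- \frac{5655}{2} - 9594\right) = 37868 - - \frac{24843}{2} = 37868 + \frac{24843}{2} = \frac{100579}{2}$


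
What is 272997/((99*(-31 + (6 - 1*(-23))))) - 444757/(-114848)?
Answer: -1736949865/1263328 ≈ -1374.9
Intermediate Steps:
272997/((99*(-31 + (6 - 1*(-23))))) - 444757/(-114848) = 272997/((99*(-31 + (6 + 23)))) - 444757*(-1/114848) = 272997/((99*(-31 + 29))) + 444757/114848 = 272997/((99*(-2))) + 444757/114848 = 272997/(-198) + 444757/114848 = 272997*(-1/198) + 444757/114848 = -30333/22 + 444757/114848 = -1736949865/1263328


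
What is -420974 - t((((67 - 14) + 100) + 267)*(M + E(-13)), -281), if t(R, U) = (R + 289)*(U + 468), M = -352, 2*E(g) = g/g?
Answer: 27131793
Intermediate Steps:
E(g) = ½ (E(g) = (g/g)/2 = (½)*1 = ½)
t(R, U) = (289 + R)*(468 + U)
-420974 - t((((67 - 14) + 100) + 267)*(M + E(-13)), -281) = -420974 - (135252 + 289*(-281) + 468*((((67 - 14) + 100) + 267)*(-352 + ½)) + ((((67 - 14) + 100) + 267)*(-352 + ½))*(-281)) = -420974 - (135252 - 81209 + 468*(((53 + 100) + 267)*(-703/2)) + (((53 + 100) + 267)*(-703/2))*(-281)) = -420974 - (135252 - 81209 + 468*((153 + 267)*(-703/2)) + ((153 + 267)*(-703/2))*(-281)) = -420974 - (135252 - 81209 + 468*(420*(-703/2)) + (420*(-703/2))*(-281)) = -420974 - (135252 - 81209 + 468*(-147630) - 147630*(-281)) = -420974 - (135252 - 81209 - 69090840 + 41484030) = -420974 - 1*(-27552767) = -420974 + 27552767 = 27131793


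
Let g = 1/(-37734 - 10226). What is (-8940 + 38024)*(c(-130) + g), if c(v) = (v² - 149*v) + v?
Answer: 1145694377739/1090 ≈ 1.0511e+9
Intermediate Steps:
c(v) = v² - 148*v
g = -1/47960 (g = 1/(-47960) = -1/47960 ≈ -2.0851e-5)
(-8940 + 38024)*(c(-130) + g) = (-8940 + 38024)*(-130*(-148 - 130) - 1/47960) = 29084*(-130*(-278) - 1/47960) = 29084*(36140 - 1/47960) = 29084*(1733274399/47960) = 1145694377739/1090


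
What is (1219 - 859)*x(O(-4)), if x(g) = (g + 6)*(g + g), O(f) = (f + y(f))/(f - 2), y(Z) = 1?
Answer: 2340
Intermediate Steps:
O(f) = (1 + f)/(-2 + f) (O(f) = (f + 1)/(f - 2) = (1 + f)/(-2 + f))
x(g) = 2*g*(6 + g) (x(g) = (6 + g)*(2*g) = 2*g*(6 + g))
(1219 - 859)*x(O(-4)) = (1219 - 859)*(2*((1 - 4)/(-2 - 4))*(6 + (1 - 4)/(-2 - 4))) = 360*(2*(-3/(-6))*(6 - 3/(-6))) = 360*(2*(-⅙*(-3))*(6 - ⅙*(-3))) = 360*(2*(½)*(6 + ½)) = 360*(2*(½)*(13/2)) = 360*(13/2) = 2340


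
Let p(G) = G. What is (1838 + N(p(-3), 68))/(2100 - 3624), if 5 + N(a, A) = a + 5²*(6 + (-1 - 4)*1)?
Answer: -1855/1524 ≈ -1.2172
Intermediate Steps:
N(a, A) = 20 + a (N(a, A) = -5 + (a + 5²*(6 + (-1 - 4)*1)) = -5 + (a + 25*(6 - 5*1)) = -5 + (a + 25*(6 - 5)) = -5 + (a + 25*1) = -5 + (a + 25) = -5 + (25 + a) = 20 + a)
(1838 + N(p(-3), 68))/(2100 - 3624) = (1838 + (20 - 3))/(2100 - 3624) = (1838 + 17)/(-1524) = 1855*(-1/1524) = -1855/1524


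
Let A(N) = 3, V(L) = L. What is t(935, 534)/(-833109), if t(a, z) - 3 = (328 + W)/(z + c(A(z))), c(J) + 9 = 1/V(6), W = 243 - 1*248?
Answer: -3797/875042153 ≈ -4.3392e-6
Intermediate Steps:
W = -5 (W = 243 - 248 = -5)
c(J) = -53/6 (c(J) = -9 + 1/6 = -53/6)
t(a, z) = 3 + 323/(-53/6 + z) (t(a, z) = 3 + (328 - 5)/(z - 53/6) = 3 + 323/(-53/6 + z))
t(935, 534)/(-833109) = (3*(593 + 6*534)/(-53 + 6*534))/(-833109) = (3*(593 + 3204)/(-53 + 3204))*(-1/833109) = (3*3797/3151)*(-1/833109) = (3*(1/3151)*3797)*(-1/833109) = (11391/3151)*(-1/833109) = -3797/875042153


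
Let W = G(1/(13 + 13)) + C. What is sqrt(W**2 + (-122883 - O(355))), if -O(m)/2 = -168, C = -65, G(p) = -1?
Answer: 3*I*sqrt(13207) ≈ 344.77*I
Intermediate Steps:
O(m) = 336 (O(m) = -2*(-168) = 336)
W = -66 (W = -1 - 65 = -66)
sqrt(W**2 + (-122883 - O(355))) = sqrt((-66)**2 + (-122883 - 1*336)) = sqrt(4356 + (-122883 - 336)) = sqrt(4356 - 123219) = sqrt(-118863) = 3*I*sqrt(13207)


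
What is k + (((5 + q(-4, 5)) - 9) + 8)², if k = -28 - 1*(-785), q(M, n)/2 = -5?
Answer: 793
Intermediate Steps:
q(M, n) = -10 (q(M, n) = 2*(-5) = -10)
k = 757 (k = -28 + 785 = 757)
k + (((5 + q(-4, 5)) - 9) + 8)² = 757 + (((5 - 10) - 9) + 8)² = 757 + ((-5 - 9) + 8)² = 757 + (-14 + 8)² = 757 + (-6)² = 757 + 36 = 793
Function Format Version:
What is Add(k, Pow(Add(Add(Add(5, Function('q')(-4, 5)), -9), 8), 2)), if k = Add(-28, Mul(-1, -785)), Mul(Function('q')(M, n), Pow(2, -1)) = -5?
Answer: 793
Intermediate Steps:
Function('q')(M, n) = -10 (Function('q')(M, n) = Mul(2, -5) = -10)
k = 757 (k = Add(-28, 785) = 757)
Add(k, Pow(Add(Add(Add(5, Function('q')(-4, 5)), -9), 8), 2)) = Add(757, Pow(Add(Add(Add(5, -10), -9), 8), 2)) = Add(757, Pow(Add(Add(-5, -9), 8), 2)) = Add(757, Pow(Add(-14, 8), 2)) = Add(757, Pow(-6, 2)) = Add(757, 36) = 793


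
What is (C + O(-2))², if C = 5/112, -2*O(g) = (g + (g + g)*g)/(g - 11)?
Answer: 160801/2119936 ≈ 0.075852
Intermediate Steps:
O(g) = -(g + 2*g²)/(2*(-11 + g)) (O(g) = -(g + (g + g)*g)/(2*(g - 11)) = -(g + (2*g)*g)/(2*(-11 + g)) = -(g + 2*g²)/(2*(-11 + g)))
C = 5/112 (C = 5*(1/112) = 5/112 ≈ 0.044643)
(C + O(-2))² = (5/112 - 1*(-2)*(1 + 2*(-2))/(-22 + 2*(-2)))² = (5/112 - 1*(-2)*(1 - 4)/(-22 - 4))² = (5/112 - 1*(-2)*(-3)/(-26))² = (5/112 - 1*(-2)*(-1/26)*(-3))² = (5/112 + 3/13)² = (401/1456)² = 160801/2119936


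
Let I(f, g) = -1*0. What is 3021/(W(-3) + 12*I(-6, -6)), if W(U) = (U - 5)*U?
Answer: 1007/8 ≈ 125.88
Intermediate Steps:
W(U) = U*(-5 + U) (W(U) = (-5 + U)*U = U*(-5 + U))
I(f, g) = 0
3021/(W(-3) + 12*I(-6, -6)) = 3021/(-3*(-5 - 3) + 12*0) = 3021/(-3*(-8) + 0) = 3021/(24 + 0) = 3021/24 = 3021*(1/24) = 1007/8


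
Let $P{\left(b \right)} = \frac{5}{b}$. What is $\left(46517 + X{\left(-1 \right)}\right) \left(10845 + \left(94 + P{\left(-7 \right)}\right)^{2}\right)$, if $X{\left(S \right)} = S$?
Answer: $\frac{44553676024}{49} \approx 9.0926 \cdot 10^{8}$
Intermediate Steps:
$\left(46517 + X{\left(-1 \right)}\right) \left(10845 + \left(94 + P{\left(-7 \right)}\right)^{2}\right) = \left(46517 - 1\right) \left(10845 + \left(94 + \frac{5}{-7}\right)^{2}\right) = 46516 \left(10845 + \left(94 + 5 \left(- \frac{1}{7}\right)\right)^{2}\right) = 46516 \left(10845 + \left(94 - \frac{5}{7}\right)^{2}\right) = 46516 \left(10845 + \left(\frac{653}{7}\right)^{2}\right) = 46516 \left(10845 + \frac{426409}{49}\right) = 46516 \cdot \frac{957814}{49} = \frac{44553676024}{49}$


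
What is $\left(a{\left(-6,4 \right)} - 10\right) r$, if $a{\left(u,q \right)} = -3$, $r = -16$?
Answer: $208$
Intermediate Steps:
$\left(a{\left(-6,4 \right)} - 10\right) r = \left(-3 - 10\right) \left(-16\right) = \left(-13\right) \left(-16\right) = 208$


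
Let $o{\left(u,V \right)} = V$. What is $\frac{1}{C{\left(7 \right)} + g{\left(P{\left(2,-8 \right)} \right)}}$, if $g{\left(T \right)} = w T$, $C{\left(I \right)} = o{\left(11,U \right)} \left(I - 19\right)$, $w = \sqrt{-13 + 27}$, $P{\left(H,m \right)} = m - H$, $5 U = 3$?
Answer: $\frac{45}{8426} - \frac{125 \sqrt{14}}{16852} \approx -0.022413$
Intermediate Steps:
$U = \frac{3}{5}$ ($U = \frac{1}{5} \cdot 3 = \frac{3}{5} \approx 0.6$)
$w = \sqrt{14} \approx 3.7417$
$C{\left(I \right)} = - \frac{57}{5} + \frac{3 I}{5}$ ($C{\left(I \right)} = \frac{3 \left(I - 19\right)}{5} = \frac{3 \left(-19 + I\right)}{5} = - \frac{57}{5} + \frac{3 I}{5}$)
$g{\left(T \right)} = T \sqrt{14}$ ($g{\left(T \right)} = \sqrt{14} T = T \sqrt{14}$)
$\frac{1}{C{\left(7 \right)} + g{\left(P{\left(2,-8 \right)} \right)}} = \frac{1}{\left(- \frac{57}{5} + \frac{3}{5} \cdot 7\right) + \left(-8 - 2\right) \sqrt{14}} = \frac{1}{\left(- \frac{57}{5} + \frac{21}{5}\right) + \left(-8 - 2\right) \sqrt{14}} = \frac{1}{- \frac{36}{5} - 10 \sqrt{14}}$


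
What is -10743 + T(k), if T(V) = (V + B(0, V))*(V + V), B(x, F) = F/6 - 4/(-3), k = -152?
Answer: 42761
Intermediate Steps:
B(x, F) = 4/3 + F/6 (B(x, F) = F*(1/6) - 4*(-1/3) = F/6 + 4/3 = 4/3 + F/6)
T(V) = 2*V*(4/3 + 7*V/6) (T(V) = (V + (4/3 + V/6))*(V + V) = (4/3 + 7*V/6)*(2*V) = 2*V*(4/3 + 7*V/6))
-10743 + T(k) = -10743 + (1/3)*(-152)*(8 + 7*(-152)) = -10743 + (1/3)*(-152)*(8 - 1064) = -10743 + (1/3)*(-152)*(-1056) = -10743 + 53504 = 42761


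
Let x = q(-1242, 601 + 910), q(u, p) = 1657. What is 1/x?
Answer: 1/1657 ≈ 0.00060350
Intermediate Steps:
x = 1657
1/x = 1/1657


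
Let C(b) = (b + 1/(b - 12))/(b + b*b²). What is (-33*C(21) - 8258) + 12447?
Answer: 58322402/13923 ≈ 4188.9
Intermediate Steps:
C(b) = (b + 1/(-12 + b))/(b + b³)
(-33*C(21) - 8258) + 12447 = (-33*(1 + 21² - 12*21)/(21*(-12 + 21 + 21³ - 12*21²)) - 8258) + 12447 = (-11*(1 + 441 - 252)/(7*(-12 + 21 + 9261 - 12*441)) - 8258) + 12447 = (-11*190/(7*(-12 + 21 + 9261 - 5292)) - 8258) + 12447 = (-11*190/(7*3978) - 8258) + 12447 = (-33*95/41769 - 8258) + 12447 = (-1045/13923 - 8258) + 12447 = -114977179/13923 + 12447 = 58322402/13923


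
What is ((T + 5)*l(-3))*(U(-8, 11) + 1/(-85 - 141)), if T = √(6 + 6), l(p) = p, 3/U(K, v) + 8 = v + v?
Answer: -2490/791 - 996*√3/791 ≈ -5.3288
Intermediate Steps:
U(K, v) = 3/(-8 + 2*v) (U(K, v) = 3/(-8 + (v + v)) = 3/(-8 + 2*v))
T = 2*√3 (T = √12 = 2*√3 ≈ 3.4641)
((T + 5)*l(-3))*(U(-8, 11) + 1/(-85 - 141)) = ((2*√3 + 5)*(-3))*(3/(2*(-4 + 11)) + 1/(-85 - 141)) = ((5 + 2*√3)*(-3))*((3/2)/7 + 1/(-226)) = (-15 - 6*√3)*((3/2)*(⅐) - 1/226) = (-15 - 6*√3)*(3/14 - 1/226) = (-15 - 6*√3)*(166/791) = -2490/791 - 996*√3/791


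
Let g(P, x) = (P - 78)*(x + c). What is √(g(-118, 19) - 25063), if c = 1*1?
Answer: I*√28983 ≈ 170.24*I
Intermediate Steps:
c = 1
g(P, x) = (1 + x)*(-78 + P) (g(P, x) = (P - 78)*(x + 1) = (-78 + P)*(1 + x) = (1 + x)*(-78 + P))
√(g(-118, 19) - 25063) = √((-78 - 118 - 78*19 - 118*19) - 25063) = √((-78 - 118 - 1482 - 2242) - 25063) = √(-3920 - 25063) = √(-28983) = I*√28983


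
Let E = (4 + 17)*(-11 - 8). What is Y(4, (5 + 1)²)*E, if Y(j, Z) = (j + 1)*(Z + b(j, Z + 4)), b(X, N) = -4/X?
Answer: -69825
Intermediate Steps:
E = -399 (E = 21*(-19) = -399)
Y(j, Z) = (1 + j)*(Z - 4/j) (Y(j, Z) = (j + 1)*(Z - 4/j) = (1 + j)*(Z - 4/j))
Y(4, (5 + 1)²)*E = (-4 + (5 + 1)² - 4/4 + (5 + 1)²*4)*(-399) = (-4 + 6² - 4*¼ + 6²*4)*(-399) = (-4 + 36 - 1 + 36*4)*(-399) = (-4 + 36 - 1 + 144)*(-399) = 175*(-399) = -69825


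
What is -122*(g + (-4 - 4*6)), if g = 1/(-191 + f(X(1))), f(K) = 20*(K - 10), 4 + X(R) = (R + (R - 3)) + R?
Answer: 1609058/471 ≈ 3416.3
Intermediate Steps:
X(R) = -7 + 3*R (X(R) = -4 + ((R + (R - 3)) + R) = -4 + ((R + (-3 + R)) + R) = -4 + ((-3 + 2*R) + R) = -4 + (-3 + 3*R) = -7 + 3*R)
f(K) = -200 + 20*K (f(K) = 20*(-10 + K) = -200 + 20*K)
g = -1/471 (g = 1/(-191 + (-200 + 20*(-7 + 3*1))) = 1/(-191 + (-200 + 20*(-7 + 3))) = 1/(-191 + (-200 + 20*(-4))) = 1/(-191 + (-200 - 80)) = 1/(-191 - 280) = 1/(-471) = -1/471 ≈ -0.0021231)
-122*(g + (-4 - 4*6)) = -122*(-1/471 + (-4 - 4*6)) = -122*(-1/471 + (-4 - 24)) = -122*(-1/471 - 28) = -122*(-13189/471) = 1609058/471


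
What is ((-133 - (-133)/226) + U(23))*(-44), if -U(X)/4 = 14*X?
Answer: 7062286/113 ≈ 62498.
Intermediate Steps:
U(X) = -56*X
((-133 - (-133)/226) + U(23))*(-44) = ((-133 - (-133)/226) - 56*23)*(-44) = ((-133 - (-133)/226) - 1288)*(-44) = ((-133 - 1*(-133/226)) - 1288)*(-44) = ((-133 + 133/226) - 1288)*(-44) = (-29925/226 - 1288)*(-44) = -321013/226*(-44) = 7062286/113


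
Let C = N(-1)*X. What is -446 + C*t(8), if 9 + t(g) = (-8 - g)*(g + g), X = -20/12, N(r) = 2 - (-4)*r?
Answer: -3988/3 ≈ -1329.3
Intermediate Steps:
N(r) = 2 + 4*r
X = -5/3 (X = -20*1/12 = -5/3 ≈ -1.6667)
t(g) = -9 + 2*g*(-8 - g) (t(g) = -9 + (-8 - g)*(g + g) = -9 + (-8 - g)*(2*g) = -9 + 2*g*(-8 - g))
C = 10/3 (C = (2 + 4*(-1))*(-5/3) = (2 - 4)*(-5/3) = -2*(-5/3) = 10/3 ≈ 3.3333)
-446 + C*t(8) = -446 + 10*(-9 - 16*8 - 2*8²)/3 = -446 + 10*(-9 - 128 - 2*64)/3 = -446 + 10*(-9 - 128 - 128)/3 = -446 + (10/3)*(-265) = -446 - 2650/3 = -3988/3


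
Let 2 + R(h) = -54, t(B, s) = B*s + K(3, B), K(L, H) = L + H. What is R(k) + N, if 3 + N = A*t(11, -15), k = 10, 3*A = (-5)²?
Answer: -3952/3 ≈ -1317.3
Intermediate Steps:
K(L, H) = H + L
A = 25/3 (A = (⅓)*(-5)² = (⅓)*25 = 25/3 ≈ 8.3333)
t(B, s) = 3 + B + B*s (t(B, s) = B*s + (B + 3) = B*s + (3 + B) = 3 + B + B*s)
R(h) = -56 (R(h) = -2 - 54 = -56)
N = -3784/3 (N = -3 + 25*(3 + 11 + 11*(-15))/3 = -3 + 25*(3 + 11 - 165)/3 = -3 + (25/3)*(-151) = -3 - 3775/3 = -3784/3 ≈ -1261.3)
R(k) + N = -56 - 3784/3 = -3952/3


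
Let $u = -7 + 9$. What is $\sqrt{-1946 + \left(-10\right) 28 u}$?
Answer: $i \sqrt{2506} \approx 50.06 i$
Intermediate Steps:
$u = 2$
$\sqrt{-1946 + \left(-10\right) 28 u} = \sqrt{-1946 + \left(-10\right) 28 \cdot 2} = \sqrt{-1946 - 560} = \sqrt{-2506} = i \sqrt{2506}$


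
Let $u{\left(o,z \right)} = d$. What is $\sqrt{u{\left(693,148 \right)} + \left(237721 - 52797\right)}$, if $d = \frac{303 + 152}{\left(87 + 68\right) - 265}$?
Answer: $\frac{\sqrt{89501214}}{22} \approx 430.02$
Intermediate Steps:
$d = - \frac{91}{22}$ ($d = \frac{455}{155 - 265} = \frac{455}{-110} = 455 \left(- \frac{1}{110}\right) = - \frac{91}{22} \approx -4.1364$)
$u{\left(o,z \right)} = - \frac{91}{22}$
$\sqrt{u{\left(693,148 \right)} + \left(237721 - 52797\right)} = \sqrt{- \frac{91}{22} + \left(237721 - 52797\right)} = \sqrt{- \frac{91}{22} + 184924} = \sqrt{\frac{4068237}{22}} = \frac{\sqrt{89501214}}{22}$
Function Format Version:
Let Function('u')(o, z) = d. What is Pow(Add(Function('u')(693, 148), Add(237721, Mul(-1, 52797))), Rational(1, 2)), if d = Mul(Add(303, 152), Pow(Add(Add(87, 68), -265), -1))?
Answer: Mul(Rational(1, 22), Pow(89501214, Rational(1, 2))) ≈ 430.02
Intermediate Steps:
d = Rational(-91, 22) (d = Mul(455, Pow(Add(155, -265), -1)) = Mul(455, Pow(-110, -1)) = Mul(455, Rational(-1, 110)) = Rational(-91, 22) ≈ -4.1364)
Function('u')(o, z) = Rational(-91, 22)
Pow(Add(Function('u')(693, 148), Add(237721, Mul(-1, 52797))), Rational(1, 2)) = Pow(Add(Rational(-91, 22), Add(237721, Mul(-1, 52797))), Rational(1, 2)) = Pow(Add(Rational(-91, 22), Add(237721, -52797)), Rational(1, 2)) = Pow(Add(Rational(-91, 22), 184924), Rational(1, 2)) = Pow(Rational(4068237, 22), Rational(1, 2)) = Mul(Rational(1, 22), Pow(89501214, Rational(1, 2)))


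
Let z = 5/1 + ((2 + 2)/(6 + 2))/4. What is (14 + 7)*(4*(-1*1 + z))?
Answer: 693/2 ≈ 346.50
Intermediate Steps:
z = 41/8 (z = 5*1 + (4/8)*(¼) = 5 + (4*(⅛))*(¼) = 5 + (½)*(¼) = 5 + ⅛ = 41/8 ≈ 5.1250)
(14 + 7)*(4*(-1*1 + z)) = (14 + 7)*(4*(-1*1 + 41/8)) = 21*(4*(-1 + 41/8)) = 21*(4*(33/8)) = 21*(33/2) = 693/2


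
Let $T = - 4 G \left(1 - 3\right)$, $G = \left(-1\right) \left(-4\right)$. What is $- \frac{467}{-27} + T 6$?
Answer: $\frac{5651}{27} \approx 209.3$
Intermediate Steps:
$G = 4$
$T = 32$ ($T = \left(-4\right) 4 \left(1 - 3\right) = - 16 \left(1 + \left(-4 + 1\right)\right) = - 16 \left(1 - 3\right) = \left(-16\right) \left(-2\right) = 32$)
$- \frac{467}{-27} + T 6 = - \frac{467}{-27} + 32 \cdot 6 = \left(-467\right) \left(- \frac{1}{27}\right) + 192 = \frac{467}{27} + 192 = \frac{5651}{27}$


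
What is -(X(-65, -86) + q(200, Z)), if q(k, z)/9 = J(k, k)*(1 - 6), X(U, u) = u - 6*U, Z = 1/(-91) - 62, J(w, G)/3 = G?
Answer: 26696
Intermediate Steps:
J(w, G) = 3*G
Z = -5643/91 (Z = -1/91 - 62 = -5643/91 ≈ -62.011)
q(k, z) = -135*k (q(k, z) = 9*((3*k)*(1 - 6)) = 9*((3*k)*(-5)) = 9*(-15*k) = -135*k)
-(X(-65, -86) + q(200, Z)) = -((-86 - 6*(-65)) - 135*200) = -((-86 + 390) - 27000) = -(304 - 27000) = -1*(-26696) = 26696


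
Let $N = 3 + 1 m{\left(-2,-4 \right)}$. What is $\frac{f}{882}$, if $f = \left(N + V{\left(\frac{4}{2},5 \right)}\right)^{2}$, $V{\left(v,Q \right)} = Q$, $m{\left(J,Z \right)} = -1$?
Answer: $\frac{1}{18} \approx 0.055556$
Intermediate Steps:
$N = 2$ ($N = 3 + 1 \left(-1\right) = 3 - 1 = 2$)
$f = 49$ ($f = \left(2 + 5\right)^{2} = 7^{2} = 49$)
$\frac{f}{882} = \frac{49}{882} = 49 \cdot \frac{1}{882} = \frac{1}{18}$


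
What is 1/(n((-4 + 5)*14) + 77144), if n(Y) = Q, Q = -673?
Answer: 1/76471 ≈ 1.3077e-5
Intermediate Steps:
n(Y) = -673
1/(n((-4 + 5)*14) + 77144) = 1/(-673 + 77144) = 1/76471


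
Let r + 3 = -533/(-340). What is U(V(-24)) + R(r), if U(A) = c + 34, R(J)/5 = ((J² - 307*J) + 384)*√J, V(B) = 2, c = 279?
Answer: 313 + 95460629*I*√41395/3930400 ≈ 313.0 + 4941.5*I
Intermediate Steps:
r = -487/340 (r = -3 - 533/(-340) = -3 - 533*(-1/340) = -3 + 533/340 = -487/340 ≈ -1.4324)
R(J) = 5*√J*(384 + J² - 307*J) (R(J) = 5*(((J² - 307*J) + 384)*√J) = 5*((384 + J² - 307*J)*√J) = 5*(√J*(384 + J² - 307*J)) = 5*√J*(384 + J² - 307*J))
U(A) = 313 (U(A) = 279 + 34 = 313)
U(V(-24)) + R(r) = 313 + 5*√(-487/340)*(384 + (-487/340)² - 307*(-487/340)) = 313 + 5*(I*√41395/170)*(384 + 237169/115600 + 149509/340) = 313 + 5*(I*√41395/170)*(95460629/115600) = 313 + 95460629*I*√41395/3930400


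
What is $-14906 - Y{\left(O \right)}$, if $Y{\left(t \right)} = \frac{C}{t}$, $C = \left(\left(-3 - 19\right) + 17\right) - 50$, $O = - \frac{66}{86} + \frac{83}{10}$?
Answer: $- \frac{48256884}{3239} \approx -14899.0$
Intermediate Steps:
$O = \frac{3239}{430}$ ($O = \left(-66\right) \frac{1}{86} + 83 \cdot \frac{1}{10} = - \frac{33}{43} + \frac{83}{10} = \frac{3239}{430} \approx 7.5326$)
$C = -55$ ($C = \left(\left(-3 - 19\right) + 17\right) - 50 = \left(-22 + 17\right) - 50 = -5 - 50 = -55$)
$Y{\left(t \right)} = - \frac{55}{t}$
$-14906 - Y{\left(O \right)} = -14906 - - \frac{55}{\frac{3239}{430}} = -14906 - \left(-55\right) \frac{430}{3239} = -14906 - - \frac{23650}{3239} = -14906 + \frac{23650}{3239} = - \frac{48256884}{3239}$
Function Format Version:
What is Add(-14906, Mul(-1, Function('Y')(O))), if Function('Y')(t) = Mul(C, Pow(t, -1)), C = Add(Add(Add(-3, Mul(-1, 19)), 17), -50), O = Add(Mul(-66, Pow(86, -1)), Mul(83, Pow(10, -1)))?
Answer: Rational(-48256884, 3239) ≈ -14899.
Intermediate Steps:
O = Rational(3239, 430) (O = Add(Mul(-66, Rational(1, 86)), Mul(83, Rational(1, 10))) = Add(Rational(-33, 43), Rational(83, 10)) = Rational(3239, 430) ≈ 7.5326)
C = -55 (C = Add(Add(Add(-3, -19), 17), -50) = Add(Add(-22, 17), -50) = Add(-5, -50) = -55)
Function('Y')(t) = Mul(-55, Pow(t, -1))
Add(-14906, Mul(-1, Function('Y')(O))) = Add(-14906, Mul(-1, Mul(-55, Pow(Rational(3239, 430), -1)))) = Add(-14906, Mul(-1, Mul(-55, Rational(430, 3239)))) = Add(-14906, Mul(-1, Rational(-23650, 3239))) = Add(-14906, Rational(23650, 3239)) = Rational(-48256884, 3239)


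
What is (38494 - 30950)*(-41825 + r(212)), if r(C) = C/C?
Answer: -315520256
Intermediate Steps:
r(C) = 1
(38494 - 30950)*(-41825 + r(212)) = (38494 - 30950)*(-41825 + 1) = 7544*(-41824) = -315520256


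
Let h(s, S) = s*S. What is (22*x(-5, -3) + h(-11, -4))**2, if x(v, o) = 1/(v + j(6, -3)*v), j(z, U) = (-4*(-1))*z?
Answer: 30008484/15625 ≈ 1920.5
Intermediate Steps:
j(z, U) = 4*z
h(s, S) = S*s
x(v, o) = 1/(25*v) (x(v, o) = 1/(v + (4*6)*v) = 1/(v + 24*v) = 1/(25*v))
(22*x(-5, -3) + h(-11, -4))**2 = (22*((1/25)/(-5)) - 4*(-11))**2 = (22*((1/25)*(-1/5)) + 44)**2 = (22*(-1/125) + 44)**2 = (-22/125 + 44)**2 = (5478/125)**2 = 30008484/15625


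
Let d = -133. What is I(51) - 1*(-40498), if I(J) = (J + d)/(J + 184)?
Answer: 9516948/235 ≈ 40498.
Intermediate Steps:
I(J) = (-133 + J)/(184 + J) (I(J) = (J - 133)/(J + 184) = (-133 + J)/(184 + J))
I(51) - 1*(-40498) = (-133 + 51)/(184 + 51) - 1*(-40498) = -82/235 + 40498 = 9516948/235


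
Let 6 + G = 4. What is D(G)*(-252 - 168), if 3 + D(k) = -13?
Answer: 6720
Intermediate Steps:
G = -2 (G = -6 + 4 = -2)
D(k) = -16 (D(k) = -3 - 13 = -16)
D(G)*(-252 - 168) = -16*(-252 - 168) = -16*(-420) = 6720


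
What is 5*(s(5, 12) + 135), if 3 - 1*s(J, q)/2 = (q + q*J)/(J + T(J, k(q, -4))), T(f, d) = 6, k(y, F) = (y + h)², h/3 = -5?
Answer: 7035/11 ≈ 639.54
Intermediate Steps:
h = -15 (h = 3*(-5) = -15)
k(y, F) = (-15 + y)² (k(y, F) = (y - 15)² = (-15 + y)²)
s(J, q) = 6 - 2*(q + J*q)/(6 + J) (s(J, q) = 6 - 2*(q + q*J)/(J + 6) = 6 - 2*(q + J*q)/(6 + J))
5*(s(5, 12) + 135) = 5*(2*(18 - 1*12 + 3*5 - 1*5*12)/(6 + 5) + 135) = 5*(2*(18 - 12 + 15 - 60)/11 + 135) = 5*(2*(1/11)*(-39) + 135) = 5*(-78/11 + 135) = 5*(1407/11) = 7035/11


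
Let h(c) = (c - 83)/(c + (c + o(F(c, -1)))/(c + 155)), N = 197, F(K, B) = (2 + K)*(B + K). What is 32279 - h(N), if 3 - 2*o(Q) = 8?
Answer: 1496395409/46359 ≈ 32278.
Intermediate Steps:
o(Q) = -5/2 (o(Q) = 3/2 - 1/2*8 = 3/2 - 4 = -5/2)
h(c) = (-83 + c)/(c + (-5/2 + c)/(155 + c)) (h(c) = (c - 83)/(c + (c - 5/2)/(c + 155)) = (-83 + c)/(c + (-5/2 + c)/(155 + c)))
32279 - h(N) = 32279 - 2*(-12865 + 197**2 + 72*197)/(-5 + 2*197**2 + 312*197) = 32279 - 2*(-12865 + 38809 + 14184)/(-5 + 2*38809 + 61464) = 32279 - 2*40128/(-5 + 77618 + 61464) = 32279 - 2*40128/139077 = 32279 - 1*26752/46359 = 32279 - 26752/46359 = 1496395409/46359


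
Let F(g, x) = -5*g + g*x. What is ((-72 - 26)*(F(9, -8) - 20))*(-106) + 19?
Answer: -1423137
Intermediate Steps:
((-72 - 26)*(F(9, -8) - 20))*(-106) + 19 = ((-72 - 26)*(9*(-5 - 8) - 20))*(-106) + 19 = -98*(9*(-13) - 20)*(-106) + 19 = -98*(-117 - 20)*(-106) + 19 = -98*(-137)*(-106) + 19 = 13426*(-106) + 19 = -1423156 + 19 = -1423137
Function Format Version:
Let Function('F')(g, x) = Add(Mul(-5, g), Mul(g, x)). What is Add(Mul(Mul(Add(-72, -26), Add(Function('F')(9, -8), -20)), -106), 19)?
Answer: -1423137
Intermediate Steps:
Add(Mul(Mul(Add(-72, -26), Add(Function('F')(9, -8), -20)), -106), 19) = Add(Mul(Mul(Add(-72, -26), Add(Mul(9, Add(-5, -8)), -20)), -106), 19) = Add(Mul(Mul(-98, Add(Mul(9, -13), -20)), -106), 19) = Add(Mul(Mul(-98, Add(-117, -20)), -106), 19) = Add(Mul(Mul(-98, -137), -106), 19) = Add(Mul(13426, -106), 19) = Add(-1423156, 19) = -1423137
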